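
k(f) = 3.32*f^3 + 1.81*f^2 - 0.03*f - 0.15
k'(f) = 9.96*f^2 + 3.62*f - 0.03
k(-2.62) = -47.36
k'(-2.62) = 58.86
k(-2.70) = -52.22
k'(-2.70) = 62.80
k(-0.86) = -0.90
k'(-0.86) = 4.22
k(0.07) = -0.14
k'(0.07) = 0.27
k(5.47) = 597.22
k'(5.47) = 317.78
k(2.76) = 83.36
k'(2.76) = 85.83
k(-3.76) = -150.93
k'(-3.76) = 127.17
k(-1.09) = -2.27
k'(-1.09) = 7.86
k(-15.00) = -10797.45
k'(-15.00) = 2186.67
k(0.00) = -0.15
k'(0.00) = -0.03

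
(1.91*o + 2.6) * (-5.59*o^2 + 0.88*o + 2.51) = -10.6769*o^3 - 12.8532*o^2 + 7.0821*o + 6.526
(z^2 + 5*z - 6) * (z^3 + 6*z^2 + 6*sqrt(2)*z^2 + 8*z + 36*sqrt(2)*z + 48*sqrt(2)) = z^5 + 6*sqrt(2)*z^4 + 11*z^4 + 32*z^3 + 66*sqrt(2)*z^3 + 4*z^2 + 192*sqrt(2)*z^2 - 48*z + 24*sqrt(2)*z - 288*sqrt(2)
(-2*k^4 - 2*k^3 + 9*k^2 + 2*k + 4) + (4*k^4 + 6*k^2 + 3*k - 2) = 2*k^4 - 2*k^3 + 15*k^2 + 5*k + 2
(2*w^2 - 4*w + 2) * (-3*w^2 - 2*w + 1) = -6*w^4 + 8*w^3 + 4*w^2 - 8*w + 2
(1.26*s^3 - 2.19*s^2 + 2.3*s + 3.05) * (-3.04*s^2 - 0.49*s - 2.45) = -3.8304*s^5 + 6.0402*s^4 - 9.0059*s^3 - 5.0335*s^2 - 7.1295*s - 7.4725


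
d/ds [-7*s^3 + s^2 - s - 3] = -21*s^2 + 2*s - 1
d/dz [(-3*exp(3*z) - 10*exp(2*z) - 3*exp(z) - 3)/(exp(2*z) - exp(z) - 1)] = (-3*exp(3*z) + 6*exp(2*z) + 22*exp(z) + 26)*exp(2*z)/(exp(4*z) - 2*exp(3*z) - exp(2*z) + 2*exp(z) + 1)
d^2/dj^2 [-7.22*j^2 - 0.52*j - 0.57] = -14.4400000000000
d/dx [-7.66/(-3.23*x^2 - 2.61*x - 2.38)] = (-49.4836*x - 19.9926)/(3.23*x^2 + 2.61*x + 2.38)^2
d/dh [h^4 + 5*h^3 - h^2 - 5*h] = 4*h^3 + 15*h^2 - 2*h - 5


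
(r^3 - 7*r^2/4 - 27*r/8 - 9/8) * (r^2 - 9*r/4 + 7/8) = r^5 - 4*r^4 + 23*r^3/16 + 79*r^2/16 - 27*r/64 - 63/64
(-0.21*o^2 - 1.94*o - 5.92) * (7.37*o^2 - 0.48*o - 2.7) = -1.5477*o^4 - 14.197*o^3 - 42.1322*o^2 + 8.0796*o + 15.984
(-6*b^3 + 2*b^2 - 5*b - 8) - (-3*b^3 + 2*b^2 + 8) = -3*b^3 - 5*b - 16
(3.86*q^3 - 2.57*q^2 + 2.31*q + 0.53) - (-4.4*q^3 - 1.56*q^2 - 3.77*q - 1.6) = 8.26*q^3 - 1.01*q^2 + 6.08*q + 2.13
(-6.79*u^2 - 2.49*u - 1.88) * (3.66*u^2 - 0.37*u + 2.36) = -24.8514*u^4 - 6.6011*u^3 - 21.9839*u^2 - 5.1808*u - 4.4368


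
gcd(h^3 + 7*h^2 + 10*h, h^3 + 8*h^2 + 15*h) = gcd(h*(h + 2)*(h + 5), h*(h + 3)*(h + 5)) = h^2 + 5*h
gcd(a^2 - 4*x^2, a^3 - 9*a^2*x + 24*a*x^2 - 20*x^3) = -a + 2*x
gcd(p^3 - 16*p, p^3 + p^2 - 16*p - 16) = p^2 - 16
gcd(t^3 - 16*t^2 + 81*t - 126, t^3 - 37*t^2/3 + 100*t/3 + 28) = t^2 - 13*t + 42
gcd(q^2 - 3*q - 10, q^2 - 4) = q + 2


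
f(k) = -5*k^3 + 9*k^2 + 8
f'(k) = -15*k^2 + 18*k = 3*k*(6 - 5*k)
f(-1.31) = 34.69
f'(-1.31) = -49.32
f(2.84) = -33.94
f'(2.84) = -69.86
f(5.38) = -510.10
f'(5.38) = -337.33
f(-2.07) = 90.91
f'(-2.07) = -101.53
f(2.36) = -7.59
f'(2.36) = -41.06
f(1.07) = 12.18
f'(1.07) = 2.09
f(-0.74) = 14.95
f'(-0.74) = -21.53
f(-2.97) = 218.38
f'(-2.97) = -185.77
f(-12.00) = 9944.00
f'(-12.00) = -2376.00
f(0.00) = 8.00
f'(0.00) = 0.00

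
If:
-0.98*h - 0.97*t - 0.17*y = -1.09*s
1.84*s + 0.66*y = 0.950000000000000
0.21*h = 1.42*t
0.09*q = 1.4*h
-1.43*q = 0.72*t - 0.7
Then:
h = 0.03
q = 0.49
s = 0.18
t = 0.00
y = 0.94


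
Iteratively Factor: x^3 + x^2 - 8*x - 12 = (x + 2)*(x^2 - x - 6) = (x + 2)^2*(x - 3)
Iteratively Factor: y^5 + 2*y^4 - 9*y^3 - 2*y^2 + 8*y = (y + 1)*(y^4 + y^3 - 10*y^2 + 8*y) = (y - 2)*(y + 1)*(y^3 + 3*y^2 - 4*y) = (y - 2)*(y + 1)*(y + 4)*(y^2 - y) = y*(y - 2)*(y + 1)*(y + 4)*(y - 1)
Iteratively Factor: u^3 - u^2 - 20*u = (u - 5)*(u^2 + 4*u) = (u - 5)*(u + 4)*(u)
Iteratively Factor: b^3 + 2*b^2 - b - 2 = (b + 2)*(b^2 - 1) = (b - 1)*(b + 2)*(b + 1)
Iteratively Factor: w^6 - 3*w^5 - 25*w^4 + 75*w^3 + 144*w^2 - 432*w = (w - 3)*(w^5 - 25*w^3 + 144*w) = (w - 3)^2*(w^4 + 3*w^3 - 16*w^2 - 48*w) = (w - 4)*(w - 3)^2*(w^3 + 7*w^2 + 12*w) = (w - 4)*(w - 3)^2*(w + 3)*(w^2 + 4*w) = (w - 4)*(w - 3)^2*(w + 3)*(w + 4)*(w)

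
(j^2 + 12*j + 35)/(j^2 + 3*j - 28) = (j + 5)/(j - 4)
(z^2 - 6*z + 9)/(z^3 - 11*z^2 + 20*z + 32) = (z^2 - 6*z + 9)/(z^3 - 11*z^2 + 20*z + 32)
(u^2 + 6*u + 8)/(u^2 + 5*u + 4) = (u + 2)/(u + 1)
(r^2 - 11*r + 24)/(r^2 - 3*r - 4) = (-r^2 + 11*r - 24)/(-r^2 + 3*r + 4)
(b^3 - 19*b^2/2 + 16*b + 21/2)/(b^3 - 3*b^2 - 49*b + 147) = (b + 1/2)/(b + 7)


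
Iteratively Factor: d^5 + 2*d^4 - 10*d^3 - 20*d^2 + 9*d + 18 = (d + 3)*(d^4 - d^3 - 7*d^2 + d + 6) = (d + 1)*(d + 3)*(d^3 - 2*d^2 - 5*d + 6) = (d - 3)*(d + 1)*(d + 3)*(d^2 + d - 2) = (d - 3)*(d - 1)*(d + 1)*(d + 3)*(d + 2)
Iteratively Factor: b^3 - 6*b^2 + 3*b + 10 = (b - 2)*(b^2 - 4*b - 5) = (b - 5)*(b - 2)*(b + 1)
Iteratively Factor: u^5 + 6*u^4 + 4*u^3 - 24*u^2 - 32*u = (u + 2)*(u^4 + 4*u^3 - 4*u^2 - 16*u) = u*(u + 2)*(u^3 + 4*u^2 - 4*u - 16) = u*(u + 2)*(u + 4)*(u^2 - 4) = u*(u - 2)*(u + 2)*(u + 4)*(u + 2)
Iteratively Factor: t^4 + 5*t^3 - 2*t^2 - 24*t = (t - 2)*(t^3 + 7*t^2 + 12*t) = (t - 2)*(t + 4)*(t^2 + 3*t) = (t - 2)*(t + 3)*(t + 4)*(t)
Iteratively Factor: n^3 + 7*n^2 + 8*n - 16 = (n + 4)*(n^2 + 3*n - 4) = (n + 4)^2*(n - 1)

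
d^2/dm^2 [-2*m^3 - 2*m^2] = -12*m - 4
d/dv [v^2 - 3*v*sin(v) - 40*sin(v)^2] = -3*v*cos(v) + 2*v - 3*sin(v) - 40*sin(2*v)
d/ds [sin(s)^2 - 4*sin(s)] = 2*(sin(s) - 2)*cos(s)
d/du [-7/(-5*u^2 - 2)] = -70*u/(5*u^2 + 2)^2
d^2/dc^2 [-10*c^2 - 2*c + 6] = -20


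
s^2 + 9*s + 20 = (s + 4)*(s + 5)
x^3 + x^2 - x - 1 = (x - 1)*(x + 1)^2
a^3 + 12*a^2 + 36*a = a*(a + 6)^2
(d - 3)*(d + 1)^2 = d^3 - d^2 - 5*d - 3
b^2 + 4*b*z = b*(b + 4*z)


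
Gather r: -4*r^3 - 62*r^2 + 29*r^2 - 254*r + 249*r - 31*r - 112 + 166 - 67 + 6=-4*r^3 - 33*r^2 - 36*r - 7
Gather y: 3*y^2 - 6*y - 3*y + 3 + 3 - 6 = 3*y^2 - 9*y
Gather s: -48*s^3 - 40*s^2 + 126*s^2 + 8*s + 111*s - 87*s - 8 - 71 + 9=-48*s^3 + 86*s^2 + 32*s - 70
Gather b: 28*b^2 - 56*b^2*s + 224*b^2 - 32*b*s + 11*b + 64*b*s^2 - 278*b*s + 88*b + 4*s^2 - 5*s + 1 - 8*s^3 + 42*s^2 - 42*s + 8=b^2*(252 - 56*s) + b*(64*s^2 - 310*s + 99) - 8*s^3 + 46*s^2 - 47*s + 9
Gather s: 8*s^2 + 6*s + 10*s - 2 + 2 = 8*s^2 + 16*s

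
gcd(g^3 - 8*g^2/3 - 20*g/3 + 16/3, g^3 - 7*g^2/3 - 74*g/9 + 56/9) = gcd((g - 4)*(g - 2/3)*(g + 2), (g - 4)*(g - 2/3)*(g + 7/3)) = g^2 - 14*g/3 + 8/3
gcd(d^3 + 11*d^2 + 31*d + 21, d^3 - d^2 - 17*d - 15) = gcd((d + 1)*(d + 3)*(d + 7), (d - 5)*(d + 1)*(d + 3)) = d^2 + 4*d + 3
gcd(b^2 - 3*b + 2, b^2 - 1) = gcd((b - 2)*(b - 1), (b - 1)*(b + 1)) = b - 1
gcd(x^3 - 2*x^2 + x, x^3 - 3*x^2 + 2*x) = x^2 - x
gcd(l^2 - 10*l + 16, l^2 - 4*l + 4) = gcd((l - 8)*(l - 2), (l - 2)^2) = l - 2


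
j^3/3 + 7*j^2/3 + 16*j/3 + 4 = (j/3 + 1)*(j + 2)^2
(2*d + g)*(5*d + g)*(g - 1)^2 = 10*d^2*g^2 - 20*d^2*g + 10*d^2 + 7*d*g^3 - 14*d*g^2 + 7*d*g + g^4 - 2*g^3 + g^2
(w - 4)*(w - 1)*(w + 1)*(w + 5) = w^4 + w^3 - 21*w^2 - w + 20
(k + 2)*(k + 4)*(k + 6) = k^3 + 12*k^2 + 44*k + 48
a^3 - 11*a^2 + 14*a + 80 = (a - 8)*(a - 5)*(a + 2)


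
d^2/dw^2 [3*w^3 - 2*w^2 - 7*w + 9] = 18*w - 4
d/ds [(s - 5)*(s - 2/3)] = 2*s - 17/3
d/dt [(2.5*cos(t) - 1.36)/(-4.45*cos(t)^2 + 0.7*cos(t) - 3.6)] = (-11.125*cos(t)^2 + 12.104*cos(t) + 8.048)*sin(t)/(19.8025*cos(t)^4 - 6.23*cos(t)^3 + 32.53*cos(t)^2 - 5.04*cos(t) + 12.96)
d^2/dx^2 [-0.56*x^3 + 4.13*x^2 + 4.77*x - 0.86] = 8.26 - 3.36*x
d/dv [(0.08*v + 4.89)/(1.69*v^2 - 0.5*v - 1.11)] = (-0.1352*v^2 - 16.5282*v + 2.3562)/(2.8561*v^4 - 1.69*v^3 - 3.5018*v^2 + 1.11*v + 1.2321)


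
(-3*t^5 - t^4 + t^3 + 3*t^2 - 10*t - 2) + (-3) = -3*t^5 - t^4 + t^3 + 3*t^2 - 10*t - 5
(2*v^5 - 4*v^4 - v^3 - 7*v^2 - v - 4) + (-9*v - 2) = 2*v^5 - 4*v^4 - v^3 - 7*v^2 - 10*v - 6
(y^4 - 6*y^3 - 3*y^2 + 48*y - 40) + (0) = y^4 - 6*y^3 - 3*y^2 + 48*y - 40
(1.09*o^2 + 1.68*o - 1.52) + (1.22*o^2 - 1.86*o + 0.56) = 2.31*o^2 - 0.18*o - 0.96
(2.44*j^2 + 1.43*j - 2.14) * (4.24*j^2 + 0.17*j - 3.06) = 10.3456*j^4 + 6.478*j^3 - 16.2969*j^2 - 4.7396*j + 6.5484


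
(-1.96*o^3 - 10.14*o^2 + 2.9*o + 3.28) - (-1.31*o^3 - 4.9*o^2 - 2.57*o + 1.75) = -0.65*o^3 - 5.24*o^2 + 5.47*o + 1.53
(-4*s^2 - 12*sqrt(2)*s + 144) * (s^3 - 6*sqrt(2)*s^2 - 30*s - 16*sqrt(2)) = -4*s^5 + 12*sqrt(2)*s^4 + 408*s^3 - 440*sqrt(2)*s^2 - 3936*s - 2304*sqrt(2)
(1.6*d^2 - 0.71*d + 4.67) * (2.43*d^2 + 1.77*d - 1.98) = 3.888*d^4 + 1.1067*d^3 + 6.9234*d^2 + 9.6717*d - 9.2466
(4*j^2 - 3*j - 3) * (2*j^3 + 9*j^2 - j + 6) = 8*j^5 + 30*j^4 - 37*j^3 - 15*j - 18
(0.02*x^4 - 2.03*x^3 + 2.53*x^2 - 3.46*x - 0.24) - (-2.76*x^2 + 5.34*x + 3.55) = 0.02*x^4 - 2.03*x^3 + 5.29*x^2 - 8.8*x - 3.79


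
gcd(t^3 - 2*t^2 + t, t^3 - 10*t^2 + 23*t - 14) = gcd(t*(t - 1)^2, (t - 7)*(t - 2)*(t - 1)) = t - 1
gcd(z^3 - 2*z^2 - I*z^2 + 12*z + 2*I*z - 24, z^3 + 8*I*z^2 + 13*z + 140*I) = z - 4*I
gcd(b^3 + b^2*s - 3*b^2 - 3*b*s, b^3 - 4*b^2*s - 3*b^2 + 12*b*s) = b^2 - 3*b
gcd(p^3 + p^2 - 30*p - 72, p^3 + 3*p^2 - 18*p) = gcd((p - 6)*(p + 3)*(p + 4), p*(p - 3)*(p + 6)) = 1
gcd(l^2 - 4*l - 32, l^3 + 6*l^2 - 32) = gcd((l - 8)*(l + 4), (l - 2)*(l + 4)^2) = l + 4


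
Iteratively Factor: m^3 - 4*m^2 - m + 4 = (m - 1)*(m^2 - 3*m - 4) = (m - 1)*(m + 1)*(m - 4)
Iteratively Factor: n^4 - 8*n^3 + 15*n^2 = (n - 3)*(n^3 - 5*n^2) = n*(n - 3)*(n^2 - 5*n) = n*(n - 5)*(n - 3)*(n)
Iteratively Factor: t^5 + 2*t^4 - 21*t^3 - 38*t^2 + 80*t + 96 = (t + 1)*(t^4 + t^3 - 22*t^2 - 16*t + 96) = (t + 1)*(t + 4)*(t^3 - 3*t^2 - 10*t + 24) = (t - 4)*(t + 1)*(t + 4)*(t^2 + t - 6) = (t - 4)*(t - 2)*(t + 1)*(t + 4)*(t + 3)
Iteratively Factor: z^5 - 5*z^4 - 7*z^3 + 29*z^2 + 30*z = (z)*(z^4 - 5*z^3 - 7*z^2 + 29*z + 30) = z*(z - 3)*(z^3 - 2*z^2 - 13*z - 10) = z*(z - 3)*(z + 1)*(z^2 - 3*z - 10) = z*(z - 5)*(z - 3)*(z + 1)*(z + 2)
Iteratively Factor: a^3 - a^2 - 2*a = (a - 2)*(a^2 + a) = (a - 2)*(a + 1)*(a)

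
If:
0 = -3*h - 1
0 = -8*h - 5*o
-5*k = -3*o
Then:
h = -1/3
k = 8/25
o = 8/15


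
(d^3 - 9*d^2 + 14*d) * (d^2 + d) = d^5 - 8*d^4 + 5*d^3 + 14*d^2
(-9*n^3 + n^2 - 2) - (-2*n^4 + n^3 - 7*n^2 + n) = 2*n^4 - 10*n^3 + 8*n^2 - n - 2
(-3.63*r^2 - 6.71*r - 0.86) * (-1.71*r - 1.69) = 6.2073*r^3 + 17.6088*r^2 + 12.8105*r + 1.4534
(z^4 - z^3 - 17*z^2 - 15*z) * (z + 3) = z^5 + 2*z^4 - 20*z^3 - 66*z^2 - 45*z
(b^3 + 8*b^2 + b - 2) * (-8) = -8*b^3 - 64*b^2 - 8*b + 16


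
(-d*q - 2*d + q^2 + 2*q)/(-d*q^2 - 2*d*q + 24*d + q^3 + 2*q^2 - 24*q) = (q + 2)/(q^2 + 2*q - 24)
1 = 1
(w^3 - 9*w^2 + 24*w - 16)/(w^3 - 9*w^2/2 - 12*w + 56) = 2*(w - 1)/(2*w + 7)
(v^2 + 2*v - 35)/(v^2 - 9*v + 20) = (v + 7)/(v - 4)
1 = 1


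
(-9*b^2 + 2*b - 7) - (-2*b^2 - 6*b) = -7*b^2 + 8*b - 7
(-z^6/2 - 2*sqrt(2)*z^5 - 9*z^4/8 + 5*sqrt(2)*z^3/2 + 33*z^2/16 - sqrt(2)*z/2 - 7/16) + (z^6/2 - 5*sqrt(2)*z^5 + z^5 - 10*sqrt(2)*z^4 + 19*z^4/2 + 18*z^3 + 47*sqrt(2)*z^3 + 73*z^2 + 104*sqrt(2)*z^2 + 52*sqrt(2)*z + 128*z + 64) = -7*sqrt(2)*z^5 + z^5 - 10*sqrt(2)*z^4 + 67*z^4/8 + 18*z^3 + 99*sqrt(2)*z^3/2 + 1201*z^2/16 + 104*sqrt(2)*z^2 + 103*sqrt(2)*z/2 + 128*z + 1017/16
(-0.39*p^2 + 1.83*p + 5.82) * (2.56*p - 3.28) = -0.9984*p^3 + 5.964*p^2 + 8.8968*p - 19.0896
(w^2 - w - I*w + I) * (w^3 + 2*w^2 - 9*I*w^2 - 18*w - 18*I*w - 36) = w^5 + w^4 - 10*I*w^4 - 29*w^3 - 10*I*w^3 - 27*w^2 + 38*I*w^2 + 54*w + 18*I*w - 36*I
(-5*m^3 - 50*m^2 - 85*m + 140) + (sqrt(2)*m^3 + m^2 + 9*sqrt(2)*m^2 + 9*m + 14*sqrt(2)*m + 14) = -5*m^3 + sqrt(2)*m^3 - 49*m^2 + 9*sqrt(2)*m^2 - 76*m + 14*sqrt(2)*m + 154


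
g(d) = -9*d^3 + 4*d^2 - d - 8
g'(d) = -27*d^2 + 8*d - 1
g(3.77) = -437.16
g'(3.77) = -354.59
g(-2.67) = 194.49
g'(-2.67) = -214.84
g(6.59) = -2416.60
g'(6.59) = -1120.84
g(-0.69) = -2.45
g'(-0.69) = -19.37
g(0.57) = -8.94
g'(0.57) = -5.21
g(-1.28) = 18.71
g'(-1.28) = -55.48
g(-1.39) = 25.29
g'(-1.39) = -64.29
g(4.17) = -595.22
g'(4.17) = -437.14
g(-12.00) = 16132.00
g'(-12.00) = -3985.00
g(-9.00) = 6886.00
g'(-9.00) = -2260.00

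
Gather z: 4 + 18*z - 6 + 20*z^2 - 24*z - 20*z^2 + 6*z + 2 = 0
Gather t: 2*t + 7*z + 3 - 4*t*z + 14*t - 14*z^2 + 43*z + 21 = t*(16 - 4*z) - 14*z^2 + 50*z + 24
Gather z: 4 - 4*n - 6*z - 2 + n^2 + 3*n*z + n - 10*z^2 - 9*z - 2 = n^2 - 3*n - 10*z^2 + z*(3*n - 15)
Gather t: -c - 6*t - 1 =-c - 6*t - 1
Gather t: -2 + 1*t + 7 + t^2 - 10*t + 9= t^2 - 9*t + 14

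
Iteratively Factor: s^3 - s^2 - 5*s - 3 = (s + 1)*(s^2 - 2*s - 3) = (s - 3)*(s + 1)*(s + 1)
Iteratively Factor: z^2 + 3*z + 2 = (z + 1)*(z + 2)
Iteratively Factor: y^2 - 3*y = (y - 3)*(y)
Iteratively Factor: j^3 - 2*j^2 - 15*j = (j - 5)*(j^2 + 3*j) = j*(j - 5)*(j + 3)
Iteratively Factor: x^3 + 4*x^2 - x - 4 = (x + 4)*(x^2 - 1) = (x - 1)*(x + 4)*(x + 1)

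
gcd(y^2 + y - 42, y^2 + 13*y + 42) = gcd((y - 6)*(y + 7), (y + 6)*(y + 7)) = y + 7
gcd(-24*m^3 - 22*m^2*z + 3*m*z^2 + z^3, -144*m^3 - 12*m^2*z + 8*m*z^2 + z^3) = -24*m^2 + 2*m*z + z^2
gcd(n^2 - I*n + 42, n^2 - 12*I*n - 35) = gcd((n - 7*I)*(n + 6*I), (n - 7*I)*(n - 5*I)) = n - 7*I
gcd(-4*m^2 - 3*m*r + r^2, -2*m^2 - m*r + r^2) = m + r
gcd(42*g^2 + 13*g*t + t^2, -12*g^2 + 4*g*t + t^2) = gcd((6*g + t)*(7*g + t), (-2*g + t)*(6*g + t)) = 6*g + t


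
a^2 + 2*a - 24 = (a - 4)*(a + 6)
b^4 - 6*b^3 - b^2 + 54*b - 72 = (b - 4)*(b - 3)*(b - 2)*(b + 3)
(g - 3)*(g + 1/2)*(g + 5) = g^3 + 5*g^2/2 - 14*g - 15/2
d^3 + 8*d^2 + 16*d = d*(d + 4)^2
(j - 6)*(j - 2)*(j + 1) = j^3 - 7*j^2 + 4*j + 12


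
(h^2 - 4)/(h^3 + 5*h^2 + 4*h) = (h^2 - 4)/(h*(h^2 + 5*h + 4))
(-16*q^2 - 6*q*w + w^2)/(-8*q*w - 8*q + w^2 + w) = (2*q + w)/(w + 1)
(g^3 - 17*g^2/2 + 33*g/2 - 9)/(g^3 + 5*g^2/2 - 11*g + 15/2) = (g - 6)/(g + 5)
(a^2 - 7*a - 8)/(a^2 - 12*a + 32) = (a + 1)/(a - 4)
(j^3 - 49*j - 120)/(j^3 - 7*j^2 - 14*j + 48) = (j + 5)/(j - 2)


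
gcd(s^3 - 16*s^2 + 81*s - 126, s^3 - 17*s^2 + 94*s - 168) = s^2 - 13*s + 42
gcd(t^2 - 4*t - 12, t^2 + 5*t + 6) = t + 2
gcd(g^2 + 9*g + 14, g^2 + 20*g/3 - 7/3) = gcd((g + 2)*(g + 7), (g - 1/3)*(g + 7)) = g + 7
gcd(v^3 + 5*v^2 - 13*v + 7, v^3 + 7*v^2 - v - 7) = v^2 + 6*v - 7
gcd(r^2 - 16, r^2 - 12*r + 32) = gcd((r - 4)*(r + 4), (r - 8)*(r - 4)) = r - 4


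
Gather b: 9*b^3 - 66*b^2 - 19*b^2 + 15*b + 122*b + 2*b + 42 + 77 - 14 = 9*b^3 - 85*b^2 + 139*b + 105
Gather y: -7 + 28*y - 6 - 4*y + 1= 24*y - 12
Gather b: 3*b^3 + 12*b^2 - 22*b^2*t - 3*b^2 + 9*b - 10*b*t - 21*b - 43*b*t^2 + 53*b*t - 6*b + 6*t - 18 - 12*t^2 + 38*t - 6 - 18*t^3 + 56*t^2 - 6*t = 3*b^3 + b^2*(9 - 22*t) + b*(-43*t^2 + 43*t - 18) - 18*t^3 + 44*t^2 + 38*t - 24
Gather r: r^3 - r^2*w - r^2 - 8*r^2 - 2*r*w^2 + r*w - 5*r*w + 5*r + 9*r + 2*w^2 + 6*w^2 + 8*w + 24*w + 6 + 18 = r^3 + r^2*(-w - 9) + r*(-2*w^2 - 4*w + 14) + 8*w^2 + 32*w + 24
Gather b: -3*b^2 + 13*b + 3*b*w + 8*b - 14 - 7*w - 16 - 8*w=-3*b^2 + b*(3*w + 21) - 15*w - 30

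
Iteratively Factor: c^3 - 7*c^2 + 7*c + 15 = (c + 1)*(c^2 - 8*c + 15) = (c - 5)*(c + 1)*(c - 3)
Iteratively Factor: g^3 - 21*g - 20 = (g + 1)*(g^2 - g - 20) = (g + 1)*(g + 4)*(g - 5)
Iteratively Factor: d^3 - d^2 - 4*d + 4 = (d + 2)*(d^2 - 3*d + 2) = (d - 1)*(d + 2)*(d - 2)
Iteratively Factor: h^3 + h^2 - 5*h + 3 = (h + 3)*(h^2 - 2*h + 1) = (h - 1)*(h + 3)*(h - 1)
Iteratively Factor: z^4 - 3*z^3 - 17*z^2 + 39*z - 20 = (z - 1)*(z^3 - 2*z^2 - 19*z + 20) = (z - 5)*(z - 1)*(z^2 + 3*z - 4) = (z - 5)*(z - 1)*(z + 4)*(z - 1)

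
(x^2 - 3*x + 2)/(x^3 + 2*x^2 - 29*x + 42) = (x - 1)/(x^2 + 4*x - 21)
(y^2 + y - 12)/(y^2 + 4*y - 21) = (y + 4)/(y + 7)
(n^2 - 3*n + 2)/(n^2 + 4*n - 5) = (n - 2)/(n + 5)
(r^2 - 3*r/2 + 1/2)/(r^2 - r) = (r - 1/2)/r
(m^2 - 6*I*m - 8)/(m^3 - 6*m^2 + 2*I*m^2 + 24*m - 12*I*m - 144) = (m - 2*I)/(m^2 + 6*m*(-1 + I) - 36*I)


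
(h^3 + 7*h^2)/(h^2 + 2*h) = h*(h + 7)/(h + 2)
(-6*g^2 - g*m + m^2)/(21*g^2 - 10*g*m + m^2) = (-2*g - m)/(7*g - m)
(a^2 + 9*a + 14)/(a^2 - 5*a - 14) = (a + 7)/(a - 7)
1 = 1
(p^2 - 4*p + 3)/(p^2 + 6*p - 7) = (p - 3)/(p + 7)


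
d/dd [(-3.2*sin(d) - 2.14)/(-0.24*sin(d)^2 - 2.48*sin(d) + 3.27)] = (-1.0272*sin(d) + 0.384*cos(2*d) - 16.1552)*cos(d)/(0.24*sin(d)^2 + 2.48*sin(d) - 3.27)^2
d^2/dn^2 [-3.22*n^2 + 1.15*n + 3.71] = -6.44000000000000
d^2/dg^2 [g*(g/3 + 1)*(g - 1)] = 2*g + 4/3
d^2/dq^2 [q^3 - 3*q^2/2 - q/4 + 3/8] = 6*q - 3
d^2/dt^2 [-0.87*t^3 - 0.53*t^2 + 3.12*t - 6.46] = -5.22*t - 1.06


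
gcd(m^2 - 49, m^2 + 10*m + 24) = 1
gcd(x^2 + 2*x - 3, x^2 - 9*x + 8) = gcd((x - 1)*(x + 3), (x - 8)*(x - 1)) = x - 1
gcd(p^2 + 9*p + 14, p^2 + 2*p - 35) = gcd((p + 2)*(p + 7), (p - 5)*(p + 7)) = p + 7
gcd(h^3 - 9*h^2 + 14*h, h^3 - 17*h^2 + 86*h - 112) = h^2 - 9*h + 14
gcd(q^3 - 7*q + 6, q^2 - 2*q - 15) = q + 3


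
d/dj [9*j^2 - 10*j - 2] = 18*j - 10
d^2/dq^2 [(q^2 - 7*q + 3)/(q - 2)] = -14/(q^3 - 6*q^2 + 12*q - 8)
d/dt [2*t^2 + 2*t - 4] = 4*t + 2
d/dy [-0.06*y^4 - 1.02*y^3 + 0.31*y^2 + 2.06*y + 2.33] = -0.24*y^3 - 3.06*y^2 + 0.62*y + 2.06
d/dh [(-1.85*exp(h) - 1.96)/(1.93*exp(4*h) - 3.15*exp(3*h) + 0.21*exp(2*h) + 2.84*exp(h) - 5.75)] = (10.7115*exp(4*h) + 3.4762*exp(3*h) - 18.1335*exp(2*h) + 0.8232*exp(h) + 16.2039)*exp(h)/(3.7249*exp(8*h) - 12.159*exp(7*h) + 10.7331*exp(6*h) + 9.6394*exp(5*h) - 40.0429*exp(4*h) + 37.4178*exp(3*h) + 5.6506*exp(2*h) - 32.66*exp(h) + 33.0625)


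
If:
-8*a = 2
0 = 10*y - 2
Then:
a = -1/4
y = 1/5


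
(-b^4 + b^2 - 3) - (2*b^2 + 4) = -b^4 - b^2 - 7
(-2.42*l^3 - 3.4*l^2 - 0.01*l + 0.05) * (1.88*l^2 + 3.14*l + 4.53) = -4.5496*l^5 - 13.9908*l^4 - 21.6574*l^3 - 15.3394*l^2 + 0.1117*l + 0.2265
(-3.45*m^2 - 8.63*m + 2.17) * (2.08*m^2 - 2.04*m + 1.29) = -7.176*m^4 - 10.9124*m^3 + 17.6683*m^2 - 15.5595*m + 2.7993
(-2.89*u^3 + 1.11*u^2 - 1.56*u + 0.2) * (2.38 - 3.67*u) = 10.6063*u^4 - 10.9519*u^3 + 8.367*u^2 - 4.4468*u + 0.476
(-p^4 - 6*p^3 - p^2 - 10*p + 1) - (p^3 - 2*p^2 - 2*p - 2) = -p^4 - 7*p^3 + p^2 - 8*p + 3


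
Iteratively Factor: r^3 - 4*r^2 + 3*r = (r - 3)*(r^2 - r) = (r - 3)*(r - 1)*(r)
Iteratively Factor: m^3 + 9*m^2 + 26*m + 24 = (m + 3)*(m^2 + 6*m + 8) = (m + 3)*(m + 4)*(m + 2)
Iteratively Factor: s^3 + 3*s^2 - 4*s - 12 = (s + 3)*(s^2 - 4) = (s + 2)*(s + 3)*(s - 2)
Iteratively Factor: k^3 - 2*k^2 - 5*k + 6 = (k + 2)*(k^2 - 4*k + 3) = (k - 3)*(k + 2)*(k - 1)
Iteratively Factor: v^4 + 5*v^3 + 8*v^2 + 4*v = (v + 2)*(v^3 + 3*v^2 + 2*v) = v*(v + 2)*(v^2 + 3*v + 2) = v*(v + 1)*(v + 2)*(v + 2)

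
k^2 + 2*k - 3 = (k - 1)*(k + 3)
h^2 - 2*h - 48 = (h - 8)*(h + 6)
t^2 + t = t*(t + 1)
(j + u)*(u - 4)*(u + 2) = j*u^2 - 2*j*u - 8*j + u^3 - 2*u^2 - 8*u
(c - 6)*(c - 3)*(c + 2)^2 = c^4 - 5*c^3 - 14*c^2 + 36*c + 72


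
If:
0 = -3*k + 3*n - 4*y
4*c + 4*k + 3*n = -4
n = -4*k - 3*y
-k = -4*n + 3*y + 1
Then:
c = -47/16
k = 13/4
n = -7/4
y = -15/4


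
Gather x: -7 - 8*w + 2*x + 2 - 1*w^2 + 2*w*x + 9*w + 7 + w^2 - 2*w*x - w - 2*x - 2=0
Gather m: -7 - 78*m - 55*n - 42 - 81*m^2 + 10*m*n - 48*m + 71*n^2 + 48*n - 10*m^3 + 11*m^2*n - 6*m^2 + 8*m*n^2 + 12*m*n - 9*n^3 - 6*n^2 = -10*m^3 + m^2*(11*n - 87) + m*(8*n^2 + 22*n - 126) - 9*n^3 + 65*n^2 - 7*n - 49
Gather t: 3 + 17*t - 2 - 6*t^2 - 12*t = -6*t^2 + 5*t + 1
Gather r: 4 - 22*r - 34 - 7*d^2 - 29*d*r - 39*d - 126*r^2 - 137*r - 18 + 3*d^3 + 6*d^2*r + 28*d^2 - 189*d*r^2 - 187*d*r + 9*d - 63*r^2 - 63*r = 3*d^3 + 21*d^2 - 30*d + r^2*(-189*d - 189) + r*(6*d^2 - 216*d - 222) - 48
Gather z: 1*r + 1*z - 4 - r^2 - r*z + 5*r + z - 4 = -r^2 + 6*r + z*(2 - r) - 8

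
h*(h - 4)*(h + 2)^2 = h^4 - 12*h^2 - 16*h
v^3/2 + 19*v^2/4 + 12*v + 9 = (v/2 + 1)*(v + 3/2)*(v + 6)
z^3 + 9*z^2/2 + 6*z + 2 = (z + 1/2)*(z + 2)^2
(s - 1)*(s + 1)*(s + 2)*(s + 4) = s^4 + 6*s^3 + 7*s^2 - 6*s - 8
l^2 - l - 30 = (l - 6)*(l + 5)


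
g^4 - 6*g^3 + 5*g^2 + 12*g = g*(g - 4)*(g - 3)*(g + 1)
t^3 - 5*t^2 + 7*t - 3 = (t - 3)*(t - 1)^2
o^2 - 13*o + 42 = (o - 7)*(o - 6)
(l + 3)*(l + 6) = l^2 + 9*l + 18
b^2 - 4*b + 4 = (b - 2)^2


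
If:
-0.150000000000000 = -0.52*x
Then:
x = 0.29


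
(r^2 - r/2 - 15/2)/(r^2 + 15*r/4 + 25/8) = 4*(r - 3)/(4*r + 5)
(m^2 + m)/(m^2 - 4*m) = (m + 1)/(m - 4)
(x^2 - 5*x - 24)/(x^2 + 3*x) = (x - 8)/x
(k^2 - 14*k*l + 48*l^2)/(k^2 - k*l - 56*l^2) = (k - 6*l)/(k + 7*l)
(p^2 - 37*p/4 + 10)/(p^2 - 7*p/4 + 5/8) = 2*(p - 8)/(2*p - 1)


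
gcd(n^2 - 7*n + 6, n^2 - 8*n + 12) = n - 6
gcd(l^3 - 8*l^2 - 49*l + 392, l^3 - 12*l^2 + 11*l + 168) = l^2 - 15*l + 56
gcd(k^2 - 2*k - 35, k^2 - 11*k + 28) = k - 7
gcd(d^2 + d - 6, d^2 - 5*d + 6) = d - 2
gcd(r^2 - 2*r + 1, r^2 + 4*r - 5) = r - 1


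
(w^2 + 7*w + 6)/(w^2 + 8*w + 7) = (w + 6)/(w + 7)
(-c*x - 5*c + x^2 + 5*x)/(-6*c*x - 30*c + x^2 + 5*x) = (-c + x)/(-6*c + x)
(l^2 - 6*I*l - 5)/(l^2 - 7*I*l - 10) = (l - I)/(l - 2*I)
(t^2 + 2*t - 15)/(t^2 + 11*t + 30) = (t - 3)/(t + 6)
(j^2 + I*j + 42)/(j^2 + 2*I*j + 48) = (j + 7*I)/(j + 8*I)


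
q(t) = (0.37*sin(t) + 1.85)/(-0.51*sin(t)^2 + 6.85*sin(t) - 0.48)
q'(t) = (1.02*sin(t)*cos(t) - 6.85*cos(t))*(0.37*sin(t) + 1.85)/(-0.51*sin(t)^2 + 6.85*sin(t) - 0.48)^2 + 0.37*cos(t)/(-0.51*sin(t)^2 + 6.85*sin(t) - 0.48) = (0.1887*sin(t)^2 + 1.887*sin(t) - 12.8501)*cos(t)/(0.2601*sin(t)^4 - 6.987*sin(t)^3 + 47.4121*sin(t)^2 - 6.576*sin(t) + 0.2304)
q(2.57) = 0.67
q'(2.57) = 1.05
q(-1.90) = -0.20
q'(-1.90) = 0.08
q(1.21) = 0.40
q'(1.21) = -0.13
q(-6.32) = -2.51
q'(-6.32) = -24.04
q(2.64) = 0.75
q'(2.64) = 1.44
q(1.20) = 0.40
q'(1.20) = -0.13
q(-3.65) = 0.74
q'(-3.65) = 1.39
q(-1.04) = -0.23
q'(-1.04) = -0.16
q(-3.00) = -1.23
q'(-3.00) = 6.12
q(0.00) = -3.85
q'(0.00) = -55.77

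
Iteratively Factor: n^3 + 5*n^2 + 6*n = (n + 3)*(n^2 + 2*n) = n*(n + 3)*(n + 2)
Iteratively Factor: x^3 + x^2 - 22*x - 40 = (x + 4)*(x^2 - 3*x - 10) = (x - 5)*(x + 4)*(x + 2)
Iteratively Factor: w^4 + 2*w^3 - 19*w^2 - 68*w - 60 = (w + 2)*(w^3 - 19*w - 30) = (w + 2)*(w + 3)*(w^2 - 3*w - 10) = (w - 5)*(w + 2)*(w + 3)*(w + 2)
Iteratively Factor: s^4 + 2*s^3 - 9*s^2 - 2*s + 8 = (s - 1)*(s^3 + 3*s^2 - 6*s - 8) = (s - 1)*(s + 1)*(s^2 + 2*s - 8) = (s - 2)*(s - 1)*(s + 1)*(s + 4)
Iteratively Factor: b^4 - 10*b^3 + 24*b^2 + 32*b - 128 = (b + 2)*(b^3 - 12*b^2 + 48*b - 64) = (b - 4)*(b + 2)*(b^2 - 8*b + 16) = (b - 4)^2*(b + 2)*(b - 4)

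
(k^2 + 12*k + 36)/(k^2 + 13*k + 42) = (k + 6)/(k + 7)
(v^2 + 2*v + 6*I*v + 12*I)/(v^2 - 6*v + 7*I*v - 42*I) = (v^2 + v*(2 + 6*I) + 12*I)/(v^2 + v*(-6 + 7*I) - 42*I)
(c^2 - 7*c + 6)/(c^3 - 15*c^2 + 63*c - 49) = (c - 6)/(c^2 - 14*c + 49)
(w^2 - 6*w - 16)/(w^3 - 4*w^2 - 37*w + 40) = (w + 2)/(w^2 + 4*w - 5)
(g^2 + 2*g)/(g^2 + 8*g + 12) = g/(g + 6)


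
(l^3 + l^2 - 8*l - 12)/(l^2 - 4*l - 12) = (l^2 - l - 6)/(l - 6)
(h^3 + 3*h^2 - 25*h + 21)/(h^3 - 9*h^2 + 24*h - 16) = (h^2 + 4*h - 21)/(h^2 - 8*h + 16)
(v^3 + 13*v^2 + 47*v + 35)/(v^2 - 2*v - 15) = (v^3 + 13*v^2 + 47*v + 35)/(v^2 - 2*v - 15)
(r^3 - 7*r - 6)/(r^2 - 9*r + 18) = (r^2 + 3*r + 2)/(r - 6)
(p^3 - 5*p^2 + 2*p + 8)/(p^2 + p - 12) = (p^3 - 5*p^2 + 2*p + 8)/(p^2 + p - 12)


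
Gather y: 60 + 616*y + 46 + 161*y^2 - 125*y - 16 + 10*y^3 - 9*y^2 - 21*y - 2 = 10*y^3 + 152*y^2 + 470*y + 88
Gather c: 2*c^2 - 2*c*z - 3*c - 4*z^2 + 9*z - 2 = 2*c^2 + c*(-2*z - 3) - 4*z^2 + 9*z - 2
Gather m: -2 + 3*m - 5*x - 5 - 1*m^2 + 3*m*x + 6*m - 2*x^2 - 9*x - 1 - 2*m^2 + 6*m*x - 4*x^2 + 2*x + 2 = -3*m^2 + m*(9*x + 9) - 6*x^2 - 12*x - 6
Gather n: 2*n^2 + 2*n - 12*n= 2*n^2 - 10*n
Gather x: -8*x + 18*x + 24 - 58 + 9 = 10*x - 25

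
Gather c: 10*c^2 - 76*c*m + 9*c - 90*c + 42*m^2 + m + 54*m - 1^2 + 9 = 10*c^2 + c*(-76*m - 81) + 42*m^2 + 55*m + 8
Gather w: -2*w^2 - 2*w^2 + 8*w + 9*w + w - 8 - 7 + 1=-4*w^2 + 18*w - 14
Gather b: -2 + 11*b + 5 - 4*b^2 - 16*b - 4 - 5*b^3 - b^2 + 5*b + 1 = -5*b^3 - 5*b^2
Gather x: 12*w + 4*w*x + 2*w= 4*w*x + 14*w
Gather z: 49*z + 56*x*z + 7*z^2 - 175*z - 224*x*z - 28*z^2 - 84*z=-21*z^2 + z*(-168*x - 210)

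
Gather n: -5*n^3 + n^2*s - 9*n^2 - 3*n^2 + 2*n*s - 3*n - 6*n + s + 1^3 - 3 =-5*n^3 + n^2*(s - 12) + n*(2*s - 9) + s - 2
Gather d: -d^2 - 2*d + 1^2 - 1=-d^2 - 2*d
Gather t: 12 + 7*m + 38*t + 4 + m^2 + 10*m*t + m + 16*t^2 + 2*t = m^2 + 8*m + 16*t^2 + t*(10*m + 40) + 16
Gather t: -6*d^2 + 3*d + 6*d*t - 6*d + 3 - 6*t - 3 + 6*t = -6*d^2 + 6*d*t - 3*d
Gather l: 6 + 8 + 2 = 16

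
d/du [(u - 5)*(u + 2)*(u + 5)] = 3*u^2 + 4*u - 25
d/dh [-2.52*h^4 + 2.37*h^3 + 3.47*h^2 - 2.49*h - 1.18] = -10.08*h^3 + 7.11*h^2 + 6.94*h - 2.49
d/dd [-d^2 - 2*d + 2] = -2*d - 2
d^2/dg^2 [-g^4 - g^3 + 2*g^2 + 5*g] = -12*g^2 - 6*g + 4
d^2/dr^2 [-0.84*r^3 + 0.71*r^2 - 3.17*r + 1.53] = 1.42 - 5.04*r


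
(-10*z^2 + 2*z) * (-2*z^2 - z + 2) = 20*z^4 + 6*z^3 - 22*z^2 + 4*z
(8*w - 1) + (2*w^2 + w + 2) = 2*w^2 + 9*w + 1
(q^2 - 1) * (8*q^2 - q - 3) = 8*q^4 - q^3 - 11*q^2 + q + 3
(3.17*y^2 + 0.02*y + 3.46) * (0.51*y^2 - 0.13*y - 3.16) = 1.6167*y^4 - 0.4019*y^3 - 8.2552*y^2 - 0.513*y - 10.9336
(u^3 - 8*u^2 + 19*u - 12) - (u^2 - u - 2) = u^3 - 9*u^2 + 20*u - 10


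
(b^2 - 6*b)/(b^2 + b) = (b - 6)/(b + 1)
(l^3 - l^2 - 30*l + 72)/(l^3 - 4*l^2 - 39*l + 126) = (l - 4)/(l - 7)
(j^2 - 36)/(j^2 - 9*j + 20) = (j^2 - 36)/(j^2 - 9*j + 20)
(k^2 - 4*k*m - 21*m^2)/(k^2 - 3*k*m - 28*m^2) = (k + 3*m)/(k + 4*m)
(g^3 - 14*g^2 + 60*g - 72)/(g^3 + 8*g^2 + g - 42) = (g^2 - 12*g + 36)/(g^2 + 10*g + 21)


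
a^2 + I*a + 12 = (a - 3*I)*(a + 4*I)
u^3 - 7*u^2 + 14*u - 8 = (u - 4)*(u - 2)*(u - 1)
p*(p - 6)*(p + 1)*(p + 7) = p^4 + 2*p^3 - 41*p^2 - 42*p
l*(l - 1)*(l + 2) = l^3 + l^2 - 2*l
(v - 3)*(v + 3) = v^2 - 9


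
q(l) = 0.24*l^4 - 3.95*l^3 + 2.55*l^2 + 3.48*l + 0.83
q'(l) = 0.96*l^3 - 11.85*l^2 + 5.1*l + 3.48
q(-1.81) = 28.88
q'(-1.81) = -50.27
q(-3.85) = 303.37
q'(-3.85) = -246.59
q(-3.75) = 279.40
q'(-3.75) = -232.91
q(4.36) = -176.18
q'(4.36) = -119.98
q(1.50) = -0.33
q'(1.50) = -12.29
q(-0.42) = 0.12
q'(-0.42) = -0.82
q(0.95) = 3.25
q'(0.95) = -1.55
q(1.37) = 1.07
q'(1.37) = -9.31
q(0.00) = 0.83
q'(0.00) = 3.48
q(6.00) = -428.65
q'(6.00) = -185.16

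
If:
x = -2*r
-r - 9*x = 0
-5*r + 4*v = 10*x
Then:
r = 0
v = 0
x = 0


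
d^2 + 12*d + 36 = (d + 6)^2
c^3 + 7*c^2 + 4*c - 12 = (c - 1)*(c + 2)*(c + 6)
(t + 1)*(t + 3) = t^2 + 4*t + 3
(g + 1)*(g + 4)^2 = g^3 + 9*g^2 + 24*g + 16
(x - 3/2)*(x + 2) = x^2 + x/2 - 3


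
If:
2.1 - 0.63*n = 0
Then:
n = 3.33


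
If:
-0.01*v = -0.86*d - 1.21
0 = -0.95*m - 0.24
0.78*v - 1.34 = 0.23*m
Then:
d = -1.39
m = -0.25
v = 1.64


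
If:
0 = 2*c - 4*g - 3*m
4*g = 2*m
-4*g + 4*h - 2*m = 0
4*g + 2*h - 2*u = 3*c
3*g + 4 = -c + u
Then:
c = -40/23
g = -8/23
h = -16/23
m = -16/23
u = 28/23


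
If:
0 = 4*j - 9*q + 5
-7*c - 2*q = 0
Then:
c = -2*q/7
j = 9*q/4 - 5/4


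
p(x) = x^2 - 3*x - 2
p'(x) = 2*x - 3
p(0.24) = -2.66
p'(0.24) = -2.52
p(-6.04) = 52.60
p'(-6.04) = -15.08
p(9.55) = 60.55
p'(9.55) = 16.10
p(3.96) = 1.80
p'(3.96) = 4.92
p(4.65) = 5.67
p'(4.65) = 6.30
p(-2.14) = 9.00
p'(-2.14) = -7.28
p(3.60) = 0.16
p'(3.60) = 4.20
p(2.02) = -3.98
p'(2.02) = 1.04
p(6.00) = 16.00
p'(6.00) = 9.00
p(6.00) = 16.00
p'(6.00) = 9.00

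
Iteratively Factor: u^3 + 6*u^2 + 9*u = (u + 3)*(u^2 + 3*u) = (u + 3)^2*(u)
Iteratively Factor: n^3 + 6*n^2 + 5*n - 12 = (n + 4)*(n^2 + 2*n - 3) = (n + 3)*(n + 4)*(n - 1)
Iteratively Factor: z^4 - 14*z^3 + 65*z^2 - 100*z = (z - 4)*(z^3 - 10*z^2 + 25*z) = z*(z - 4)*(z^2 - 10*z + 25) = z*(z - 5)*(z - 4)*(z - 5)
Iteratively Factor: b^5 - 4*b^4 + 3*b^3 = (b)*(b^4 - 4*b^3 + 3*b^2) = b*(b - 1)*(b^3 - 3*b^2) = b^2*(b - 1)*(b^2 - 3*b) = b^2*(b - 3)*(b - 1)*(b)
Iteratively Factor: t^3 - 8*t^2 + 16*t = (t)*(t^2 - 8*t + 16) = t*(t - 4)*(t - 4)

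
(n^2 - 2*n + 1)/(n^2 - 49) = (n^2 - 2*n + 1)/(n^2 - 49)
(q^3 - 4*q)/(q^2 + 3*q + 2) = q*(q - 2)/(q + 1)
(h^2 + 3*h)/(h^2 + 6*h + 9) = h/(h + 3)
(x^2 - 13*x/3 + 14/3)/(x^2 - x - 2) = (x - 7/3)/(x + 1)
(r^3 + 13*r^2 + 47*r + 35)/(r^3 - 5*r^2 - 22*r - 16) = (r^2 + 12*r + 35)/(r^2 - 6*r - 16)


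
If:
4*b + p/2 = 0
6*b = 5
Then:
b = 5/6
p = -20/3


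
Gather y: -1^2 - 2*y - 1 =-2*y - 2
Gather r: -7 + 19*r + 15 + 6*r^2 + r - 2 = 6*r^2 + 20*r + 6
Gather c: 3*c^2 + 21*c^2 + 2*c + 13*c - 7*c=24*c^2 + 8*c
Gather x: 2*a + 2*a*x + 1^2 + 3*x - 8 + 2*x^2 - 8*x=2*a + 2*x^2 + x*(2*a - 5) - 7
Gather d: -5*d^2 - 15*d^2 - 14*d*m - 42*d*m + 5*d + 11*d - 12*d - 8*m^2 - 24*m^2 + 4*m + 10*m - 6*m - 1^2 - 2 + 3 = -20*d^2 + d*(4 - 56*m) - 32*m^2 + 8*m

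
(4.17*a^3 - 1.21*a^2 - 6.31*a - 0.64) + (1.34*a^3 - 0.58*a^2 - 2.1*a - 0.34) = 5.51*a^3 - 1.79*a^2 - 8.41*a - 0.98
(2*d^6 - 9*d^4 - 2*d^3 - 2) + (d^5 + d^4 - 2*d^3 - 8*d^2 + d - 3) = 2*d^6 + d^5 - 8*d^4 - 4*d^3 - 8*d^2 + d - 5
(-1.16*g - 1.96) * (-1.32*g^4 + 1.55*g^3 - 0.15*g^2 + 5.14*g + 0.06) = 1.5312*g^5 + 0.7892*g^4 - 2.864*g^3 - 5.6684*g^2 - 10.144*g - 0.1176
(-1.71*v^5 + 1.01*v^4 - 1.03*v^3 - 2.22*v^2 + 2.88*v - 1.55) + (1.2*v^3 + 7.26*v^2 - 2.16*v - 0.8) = -1.71*v^5 + 1.01*v^4 + 0.17*v^3 + 5.04*v^2 + 0.72*v - 2.35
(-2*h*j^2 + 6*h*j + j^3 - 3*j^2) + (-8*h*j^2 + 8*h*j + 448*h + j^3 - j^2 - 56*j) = -10*h*j^2 + 14*h*j + 448*h + 2*j^3 - 4*j^2 - 56*j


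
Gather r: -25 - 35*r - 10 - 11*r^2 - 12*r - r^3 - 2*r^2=-r^3 - 13*r^2 - 47*r - 35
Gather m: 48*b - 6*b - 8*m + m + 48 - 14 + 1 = 42*b - 7*m + 35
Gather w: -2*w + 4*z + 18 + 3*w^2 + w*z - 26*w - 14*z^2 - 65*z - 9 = 3*w^2 + w*(z - 28) - 14*z^2 - 61*z + 9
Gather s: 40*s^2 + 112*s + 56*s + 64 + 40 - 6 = 40*s^2 + 168*s + 98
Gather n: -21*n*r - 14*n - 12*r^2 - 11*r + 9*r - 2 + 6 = n*(-21*r - 14) - 12*r^2 - 2*r + 4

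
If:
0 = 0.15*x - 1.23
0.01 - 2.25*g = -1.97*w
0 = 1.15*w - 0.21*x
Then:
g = 1.32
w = 1.50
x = 8.20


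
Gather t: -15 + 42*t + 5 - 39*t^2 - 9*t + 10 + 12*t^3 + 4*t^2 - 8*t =12*t^3 - 35*t^2 + 25*t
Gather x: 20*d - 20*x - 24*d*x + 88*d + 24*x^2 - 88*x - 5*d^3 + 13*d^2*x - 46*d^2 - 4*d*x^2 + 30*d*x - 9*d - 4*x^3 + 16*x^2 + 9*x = -5*d^3 - 46*d^2 + 99*d - 4*x^3 + x^2*(40 - 4*d) + x*(13*d^2 + 6*d - 99)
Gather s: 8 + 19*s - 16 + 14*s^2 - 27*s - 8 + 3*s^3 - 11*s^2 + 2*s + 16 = 3*s^3 + 3*s^2 - 6*s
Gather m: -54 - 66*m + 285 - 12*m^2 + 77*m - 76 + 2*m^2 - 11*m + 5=160 - 10*m^2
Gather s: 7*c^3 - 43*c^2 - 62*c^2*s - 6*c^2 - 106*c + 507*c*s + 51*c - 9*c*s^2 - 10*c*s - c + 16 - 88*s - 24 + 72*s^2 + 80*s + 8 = 7*c^3 - 49*c^2 - 56*c + s^2*(72 - 9*c) + s*(-62*c^2 + 497*c - 8)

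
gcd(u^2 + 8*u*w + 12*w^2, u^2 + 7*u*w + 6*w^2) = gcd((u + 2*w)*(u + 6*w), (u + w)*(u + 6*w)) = u + 6*w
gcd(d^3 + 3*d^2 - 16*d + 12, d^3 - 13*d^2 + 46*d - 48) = d - 2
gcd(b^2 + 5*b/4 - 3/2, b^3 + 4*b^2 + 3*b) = 1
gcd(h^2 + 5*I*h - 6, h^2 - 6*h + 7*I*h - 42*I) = 1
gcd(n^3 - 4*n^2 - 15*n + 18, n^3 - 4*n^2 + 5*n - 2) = n - 1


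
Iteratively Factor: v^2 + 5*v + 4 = (v + 4)*(v + 1)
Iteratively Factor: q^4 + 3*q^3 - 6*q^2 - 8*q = (q + 4)*(q^3 - q^2 - 2*q) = (q - 2)*(q + 4)*(q^2 + q) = (q - 2)*(q + 1)*(q + 4)*(q)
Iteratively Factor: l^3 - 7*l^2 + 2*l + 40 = (l - 4)*(l^2 - 3*l - 10) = (l - 4)*(l + 2)*(l - 5)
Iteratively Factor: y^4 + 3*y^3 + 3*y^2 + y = (y + 1)*(y^3 + 2*y^2 + y) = y*(y + 1)*(y^2 + 2*y + 1) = y*(y + 1)^2*(y + 1)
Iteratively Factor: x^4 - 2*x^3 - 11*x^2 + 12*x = (x - 4)*(x^3 + 2*x^2 - 3*x) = x*(x - 4)*(x^2 + 2*x - 3) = x*(x - 4)*(x - 1)*(x + 3)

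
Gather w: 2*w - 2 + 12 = 2*w + 10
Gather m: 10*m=10*m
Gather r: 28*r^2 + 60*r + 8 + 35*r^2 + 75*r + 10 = 63*r^2 + 135*r + 18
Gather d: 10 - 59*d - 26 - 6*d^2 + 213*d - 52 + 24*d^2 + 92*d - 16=18*d^2 + 246*d - 84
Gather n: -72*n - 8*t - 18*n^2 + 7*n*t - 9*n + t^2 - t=-18*n^2 + n*(7*t - 81) + t^2 - 9*t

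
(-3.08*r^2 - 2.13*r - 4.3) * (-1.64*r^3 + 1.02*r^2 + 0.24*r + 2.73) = 5.0512*r^5 + 0.351599999999999*r^4 + 4.1402*r^3 - 13.3056*r^2 - 6.8469*r - 11.739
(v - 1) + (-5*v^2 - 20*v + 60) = -5*v^2 - 19*v + 59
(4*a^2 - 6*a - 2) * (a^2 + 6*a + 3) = 4*a^4 + 18*a^3 - 26*a^2 - 30*a - 6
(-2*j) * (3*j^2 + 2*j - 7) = -6*j^3 - 4*j^2 + 14*j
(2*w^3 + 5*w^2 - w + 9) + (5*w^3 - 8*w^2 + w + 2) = 7*w^3 - 3*w^2 + 11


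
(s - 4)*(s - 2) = s^2 - 6*s + 8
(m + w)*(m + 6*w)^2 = m^3 + 13*m^2*w + 48*m*w^2 + 36*w^3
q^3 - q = q*(q - 1)*(q + 1)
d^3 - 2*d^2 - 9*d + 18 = (d - 3)*(d - 2)*(d + 3)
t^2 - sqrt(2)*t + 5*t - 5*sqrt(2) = (t + 5)*(t - sqrt(2))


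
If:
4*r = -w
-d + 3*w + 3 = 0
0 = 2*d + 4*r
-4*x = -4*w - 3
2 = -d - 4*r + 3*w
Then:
No Solution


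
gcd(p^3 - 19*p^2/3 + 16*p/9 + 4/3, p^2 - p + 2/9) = p - 2/3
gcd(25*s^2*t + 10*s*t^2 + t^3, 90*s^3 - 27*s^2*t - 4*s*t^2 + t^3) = 5*s + t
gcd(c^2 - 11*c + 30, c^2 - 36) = c - 6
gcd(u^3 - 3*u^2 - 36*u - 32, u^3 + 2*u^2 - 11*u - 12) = u^2 + 5*u + 4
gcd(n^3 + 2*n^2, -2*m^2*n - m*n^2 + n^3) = n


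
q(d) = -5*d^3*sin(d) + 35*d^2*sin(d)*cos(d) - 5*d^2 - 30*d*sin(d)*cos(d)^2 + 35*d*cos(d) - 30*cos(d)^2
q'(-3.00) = 67.81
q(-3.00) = 42.06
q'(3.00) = 379.49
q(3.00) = -253.86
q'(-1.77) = -101.90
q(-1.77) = -12.53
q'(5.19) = -450.73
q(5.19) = 207.61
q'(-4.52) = -762.02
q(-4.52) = 250.87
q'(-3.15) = 93.76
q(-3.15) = 29.82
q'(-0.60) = 35.33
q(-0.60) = -52.97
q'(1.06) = 6.93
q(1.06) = 10.30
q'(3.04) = 423.88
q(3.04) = -237.79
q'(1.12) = -8.38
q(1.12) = 10.27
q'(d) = -5*d^3*cos(d) - 35*d^2*sin(d)^2 - 15*d^2*sin(d) + 35*d^2*cos(d)^2 + 60*d*sin(d)^2*cos(d) + 70*d*sin(d)*cos(d) - 35*d*sin(d) - 30*d*cos(d)^3 - 10*d - 30*sin(d)*cos(d)^2 + 60*sin(d)*cos(d) + 35*cos(d)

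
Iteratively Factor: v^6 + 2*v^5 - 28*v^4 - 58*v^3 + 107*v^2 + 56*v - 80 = (v - 1)*(v^5 + 3*v^4 - 25*v^3 - 83*v^2 + 24*v + 80) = (v - 5)*(v - 1)*(v^4 + 8*v^3 + 15*v^2 - 8*v - 16) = (v - 5)*(v - 1)*(v + 4)*(v^3 + 4*v^2 - v - 4) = (v - 5)*(v - 1)^2*(v + 4)*(v^2 + 5*v + 4) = (v - 5)*(v - 1)^2*(v + 1)*(v + 4)*(v + 4)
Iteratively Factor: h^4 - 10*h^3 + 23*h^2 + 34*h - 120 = (h - 4)*(h^3 - 6*h^2 - h + 30) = (h - 4)*(h - 3)*(h^2 - 3*h - 10) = (h - 5)*(h - 4)*(h - 3)*(h + 2)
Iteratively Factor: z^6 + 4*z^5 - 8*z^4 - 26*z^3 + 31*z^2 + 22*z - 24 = (z - 1)*(z^5 + 5*z^4 - 3*z^3 - 29*z^2 + 2*z + 24) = (z - 1)*(z + 4)*(z^4 + z^3 - 7*z^2 - z + 6) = (z - 1)^2*(z + 4)*(z^3 + 2*z^2 - 5*z - 6) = (z - 2)*(z - 1)^2*(z + 4)*(z^2 + 4*z + 3) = (z - 2)*(z - 1)^2*(z + 1)*(z + 4)*(z + 3)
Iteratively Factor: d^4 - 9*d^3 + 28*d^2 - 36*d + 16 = (d - 1)*(d^3 - 8*d^2 + 20*d - 16) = (d - 2)*(d - 1)*(d^2 - 6*d + 8) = (d - 2)^2*(d - 1)*(d - 4)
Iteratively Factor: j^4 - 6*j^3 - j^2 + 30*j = (j - 5)*(j^3 - j^2 - 6*j) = j*(j - 5)*(j^2 - j - 6) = j*(j - 5)*(j + 2)*(j - 3)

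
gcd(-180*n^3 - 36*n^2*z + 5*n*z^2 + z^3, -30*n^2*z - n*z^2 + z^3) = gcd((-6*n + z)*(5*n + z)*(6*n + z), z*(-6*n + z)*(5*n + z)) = -30*n^2 - n*z + z^2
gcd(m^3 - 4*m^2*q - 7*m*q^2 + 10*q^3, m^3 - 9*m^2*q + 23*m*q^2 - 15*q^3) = m^2 - 6*m*q + 5*q^2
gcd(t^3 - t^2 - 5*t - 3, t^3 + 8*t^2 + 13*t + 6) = t^2 + 2*t + 1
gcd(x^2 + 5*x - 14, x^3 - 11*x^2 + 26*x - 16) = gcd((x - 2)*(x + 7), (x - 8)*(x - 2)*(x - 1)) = x - 2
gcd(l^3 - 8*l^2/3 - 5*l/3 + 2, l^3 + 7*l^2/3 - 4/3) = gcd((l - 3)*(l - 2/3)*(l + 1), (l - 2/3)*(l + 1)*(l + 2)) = l^2 + l/3 - 2/3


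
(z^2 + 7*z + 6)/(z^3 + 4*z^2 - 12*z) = (z + 1)/(z*(z - 2))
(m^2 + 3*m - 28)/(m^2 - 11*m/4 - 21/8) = 8*(-m^2 - 3*m + 28)/(-8*m^2 + 22*m + 21)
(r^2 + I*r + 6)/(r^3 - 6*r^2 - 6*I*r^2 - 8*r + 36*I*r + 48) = (r + 3*I)/(r^2 + r*(-6 - 4*I) + 24*I)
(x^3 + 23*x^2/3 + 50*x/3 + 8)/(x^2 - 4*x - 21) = (3*x^2 + 14*x + 8)/(3*(x - 7))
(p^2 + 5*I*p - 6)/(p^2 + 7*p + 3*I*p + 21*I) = (p + 2*I)/(p + 7)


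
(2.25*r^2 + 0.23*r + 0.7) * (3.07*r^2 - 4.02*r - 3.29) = 6.9075*r^4 - 8.3389*r^3 - 6.1781*r^2 - 3.5707*r - 2.303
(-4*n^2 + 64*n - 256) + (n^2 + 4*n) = -3*n^2 + 68*n - 256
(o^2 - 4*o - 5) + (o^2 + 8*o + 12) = 2*o^2 + 4*o + 7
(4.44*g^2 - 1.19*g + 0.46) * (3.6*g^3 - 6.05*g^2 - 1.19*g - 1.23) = 15.984*g^5 - 31.146*g^4 + 3.5719*g^3 - 6.8281*g^2 + 0.9163*g - 0.5658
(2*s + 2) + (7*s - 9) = 9*s - 7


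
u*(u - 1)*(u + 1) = u^3 - u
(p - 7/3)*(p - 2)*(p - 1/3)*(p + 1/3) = p^4 - 13*p^3/3 + 41*p^2/9 + 13*p/27 - 14/27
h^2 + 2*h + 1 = (h + 1)^2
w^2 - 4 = (w - 2)*(w + 2)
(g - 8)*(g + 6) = g^2 - 2*g - 48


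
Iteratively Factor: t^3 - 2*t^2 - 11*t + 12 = (t - 1)*(t^2 - t - 12) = (t - 4)*(t - 1)*(t + 3)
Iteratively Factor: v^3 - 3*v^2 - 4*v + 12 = (v - 3)*(v^2 - 4) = (v - 3)*(v + 2)*(v - 2)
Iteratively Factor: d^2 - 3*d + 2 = (d - 1)*(d - 2)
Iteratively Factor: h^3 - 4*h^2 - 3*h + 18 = (h - 3)*(h^2 - h - 6) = (h - 3)^2*(h + 2)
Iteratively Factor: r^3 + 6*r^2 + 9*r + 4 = (r + 1)*(r^2 + 5*r + 4) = (r + 1)^2*(r + 4)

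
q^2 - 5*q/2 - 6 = (q - 4)*(q + 3/2)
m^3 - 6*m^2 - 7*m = m*(m - 7)*(m + 1)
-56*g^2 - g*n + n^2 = (-8*g + n)*(7*g + n)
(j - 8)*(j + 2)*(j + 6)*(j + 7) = j^4 + 7*j^3 - 52*j^2 - 460*j - 672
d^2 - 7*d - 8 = (d - 8)*(d + 1)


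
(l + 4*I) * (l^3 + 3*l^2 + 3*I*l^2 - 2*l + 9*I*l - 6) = l^4 + 3*l^3 + 7*I*l^3 - 14*l^2 + 21*I*l^2 - 42*l - 8*I*l - 24*I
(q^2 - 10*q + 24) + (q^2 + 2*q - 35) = 2*q^2 - 8*q - 11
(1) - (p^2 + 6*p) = -p^2 - 6*p + 1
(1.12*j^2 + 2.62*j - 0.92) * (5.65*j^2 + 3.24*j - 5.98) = 6.328*j^4 + 18.4318*j^3 - 3.4068*j^2 - 18.6484*j + 5.5016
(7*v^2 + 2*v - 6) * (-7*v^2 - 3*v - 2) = -49*v^4 - 35*v^3 + 22*v^2 + 14*v + 12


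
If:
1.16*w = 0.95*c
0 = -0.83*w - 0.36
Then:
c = -0.53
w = -0.43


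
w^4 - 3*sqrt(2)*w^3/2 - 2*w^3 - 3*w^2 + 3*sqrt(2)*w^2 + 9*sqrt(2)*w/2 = w*(w - 3)*(w + 1)*(w - 3*sqrt(2)/2)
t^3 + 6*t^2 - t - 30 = (t - 2)*(t + 3)*(t + 5)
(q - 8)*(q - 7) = q^2 - 15*q + 56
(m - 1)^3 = m^3 - 3*m^2 + 3*m - 1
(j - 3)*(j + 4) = j^2 + j - 12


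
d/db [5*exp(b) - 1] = 5*exp(b)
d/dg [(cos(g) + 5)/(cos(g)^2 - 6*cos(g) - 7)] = (cos(g)^2 + 10*cos(g) - 23)*sin(g)/(sin(g)^2 + 6*cos(g) + 6)^2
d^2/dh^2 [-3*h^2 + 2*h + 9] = -6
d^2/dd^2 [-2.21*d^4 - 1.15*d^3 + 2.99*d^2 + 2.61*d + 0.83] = -26.52*d^2 - 6.9*d + 5.98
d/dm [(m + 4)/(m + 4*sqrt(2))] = 4*(-1 + sqrt(2))/(m^2 + 8*sqrt(2)*m + 32)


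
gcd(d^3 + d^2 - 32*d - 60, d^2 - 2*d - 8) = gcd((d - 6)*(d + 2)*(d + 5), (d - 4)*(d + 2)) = d + 2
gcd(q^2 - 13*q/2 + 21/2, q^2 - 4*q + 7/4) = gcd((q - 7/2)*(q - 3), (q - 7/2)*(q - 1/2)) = q - 7/2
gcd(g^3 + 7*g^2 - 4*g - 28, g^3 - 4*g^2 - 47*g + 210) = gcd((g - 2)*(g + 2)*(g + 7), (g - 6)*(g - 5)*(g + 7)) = g + 7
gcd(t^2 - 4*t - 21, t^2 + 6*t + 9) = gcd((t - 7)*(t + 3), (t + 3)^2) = t + 3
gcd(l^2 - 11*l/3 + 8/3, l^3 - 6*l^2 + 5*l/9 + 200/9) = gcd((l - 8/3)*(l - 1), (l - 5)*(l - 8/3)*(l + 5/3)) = l - 8/3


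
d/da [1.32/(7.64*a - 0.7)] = -10.0848/(7.64*a - 0.7)^2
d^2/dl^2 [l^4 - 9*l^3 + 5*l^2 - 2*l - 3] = 12*l^2 - 54*l + 10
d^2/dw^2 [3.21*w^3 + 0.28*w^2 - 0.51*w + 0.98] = 19.26*w + 0.56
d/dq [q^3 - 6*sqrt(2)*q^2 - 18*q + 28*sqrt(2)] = 3*q^2 - 12*sqrt(2)*q - 18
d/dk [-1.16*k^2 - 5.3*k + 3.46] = -2.32*k - 5.3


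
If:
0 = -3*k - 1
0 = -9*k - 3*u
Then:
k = -1/3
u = 1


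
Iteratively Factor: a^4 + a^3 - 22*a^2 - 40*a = (a - 5)*(a^3 + 6*a^2 + 8*a) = a*(a - 5)*(a^2 + 6*a + 8) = a*(a - 5)*(a + 4)*(a + 2)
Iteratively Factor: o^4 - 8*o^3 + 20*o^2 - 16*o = (o - 2)*(o^3 - 6*o^2 + 8*o) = (o - 2)^2*(o^2 - 4*o) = (o - 4)*(o - 2)^2*(o)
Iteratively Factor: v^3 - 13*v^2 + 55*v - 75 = (v - 5)*(v^2 - 8*v + 15) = (v - 5)*(v - 3)*(v - 5)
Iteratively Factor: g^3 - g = (g - 1)*(g^2 + g) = (g - 1)*(g + 1)*(g)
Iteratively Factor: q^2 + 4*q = (q)*(q + 4)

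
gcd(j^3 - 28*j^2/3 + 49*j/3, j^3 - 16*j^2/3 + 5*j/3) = j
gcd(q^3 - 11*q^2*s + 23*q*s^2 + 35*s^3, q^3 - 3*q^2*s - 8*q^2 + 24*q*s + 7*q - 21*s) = 1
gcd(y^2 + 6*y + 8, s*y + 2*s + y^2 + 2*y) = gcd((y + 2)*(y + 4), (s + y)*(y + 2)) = y + 2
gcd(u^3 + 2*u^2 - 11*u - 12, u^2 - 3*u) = u - 3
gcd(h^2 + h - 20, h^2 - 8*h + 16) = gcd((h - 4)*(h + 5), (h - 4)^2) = h - 4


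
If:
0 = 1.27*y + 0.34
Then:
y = -0.27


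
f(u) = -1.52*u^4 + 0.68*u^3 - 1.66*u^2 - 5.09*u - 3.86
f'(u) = -6.08*u^3 + 2.04*u^2 - 3.32*u - 5.09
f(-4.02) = -451.36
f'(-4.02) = 436.21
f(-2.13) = -38.41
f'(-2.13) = 69.99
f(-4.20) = -535.12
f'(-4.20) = 495.29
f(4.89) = -858.05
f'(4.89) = -683.48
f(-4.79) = -892.48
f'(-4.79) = 725.82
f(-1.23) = -4.86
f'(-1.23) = 13.39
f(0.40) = -6.16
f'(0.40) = -6.48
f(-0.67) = -1.71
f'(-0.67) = -0.12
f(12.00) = -30647.66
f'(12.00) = -10257.41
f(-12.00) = -32875.58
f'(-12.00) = 10834.75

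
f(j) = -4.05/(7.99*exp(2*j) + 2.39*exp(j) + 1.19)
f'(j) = -4.05*(-15.98*exp(2*j) - 2.39*exp(j))/(7.99*exp(2*j) + 2.39*exp(j) + 1.19)^2 = (64.719*exp(j) + 9.6795)*exp(j)/(7.99*exp(2*j) + 2.39*exp(j) + 1.19)^2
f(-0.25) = -0.51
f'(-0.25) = 0.75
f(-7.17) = -3.40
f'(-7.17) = 0.01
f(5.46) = -0.00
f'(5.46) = 0.00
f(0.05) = -0.32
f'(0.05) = 0.52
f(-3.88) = -3.26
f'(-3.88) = 0.15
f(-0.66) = -0.89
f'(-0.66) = 1.07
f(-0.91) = -1.18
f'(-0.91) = 1.21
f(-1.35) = -1.73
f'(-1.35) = 1.25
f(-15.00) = -3.40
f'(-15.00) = 0.00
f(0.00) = -0.35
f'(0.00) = 0.56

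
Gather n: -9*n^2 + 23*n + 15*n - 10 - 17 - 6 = -9*n^2 + 38*n - 33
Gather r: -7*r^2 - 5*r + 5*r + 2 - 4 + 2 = -7*r^2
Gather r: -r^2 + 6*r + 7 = -r^2 + 6*r + 7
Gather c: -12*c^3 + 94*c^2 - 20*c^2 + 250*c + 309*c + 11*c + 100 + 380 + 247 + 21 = -12*c^3 + 74*c^2 + 570*c + 748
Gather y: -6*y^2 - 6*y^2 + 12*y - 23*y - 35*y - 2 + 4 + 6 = -12*y^2 - 46*y + 8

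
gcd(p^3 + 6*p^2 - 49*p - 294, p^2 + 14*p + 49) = p + 7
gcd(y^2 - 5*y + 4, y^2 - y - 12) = y - 4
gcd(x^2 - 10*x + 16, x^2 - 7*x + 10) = x - 2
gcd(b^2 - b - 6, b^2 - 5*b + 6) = b - 3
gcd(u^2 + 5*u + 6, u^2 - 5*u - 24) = u + 3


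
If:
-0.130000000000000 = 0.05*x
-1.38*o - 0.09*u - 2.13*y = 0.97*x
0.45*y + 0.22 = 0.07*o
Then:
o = 6.42857142857143*y + 3.14285714285714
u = -122.238095238095*y - 20.168253968254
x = -2.60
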